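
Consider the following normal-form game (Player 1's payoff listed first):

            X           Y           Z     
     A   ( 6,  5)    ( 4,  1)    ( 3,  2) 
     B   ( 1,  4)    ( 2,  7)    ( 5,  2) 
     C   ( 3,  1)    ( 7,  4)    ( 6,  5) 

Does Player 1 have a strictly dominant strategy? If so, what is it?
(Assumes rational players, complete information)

No strictly dominant strategy exists for Player 1

Work:
A strategy strictly dominates another if it gives a strictly higher payoff against every opponent action. Compare each pair of P1's strategies column-by-column:
  A vs B: [6 vs 1, 4 vs 2, 3 vs 5] → A does not strictly dominate B (column Z: 3 ≤ 5)
  A vs C: [6 vs 3, 4 vs 7, 3 vs 6] → A does not strictly dominate C (column Y: 4 ≤ 7)
  B vs A: [1 vs 6, 2 vs 4, 5 vs 3] → B does not strictly dominate A (column X: 1 ≤ 6)
  B vs C: [1 vs 3, 2 vs 7, 5 vs 6] → B does not strictly dominate C (column X: 1 ≤ 3)
  C vs A: [3 vs 6, 7 vs 4, 6 vs 3] → C does not strictly dominate A (column X: 3 ≤ 6)
  C vs B: [3 vs 1, 7 vs 2, 6 vs 5] → C strictly dominates B
No single strategy strictly dominates all others → no strictly dominant strategy.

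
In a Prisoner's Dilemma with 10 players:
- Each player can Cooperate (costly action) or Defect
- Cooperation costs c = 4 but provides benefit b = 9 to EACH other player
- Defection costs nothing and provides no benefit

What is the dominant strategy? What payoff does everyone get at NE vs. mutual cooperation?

Dominant: Defect; NE payoff = 0; Coop payoff = 77

Work:
Defect dominates (saves cost c = 4, benefit to others is external)
NE: All defect → everyone gets 0
If all cooperate: each receives (9)×9 - 4 = 77
Social dilemma: 77 > 0 but NE gives 0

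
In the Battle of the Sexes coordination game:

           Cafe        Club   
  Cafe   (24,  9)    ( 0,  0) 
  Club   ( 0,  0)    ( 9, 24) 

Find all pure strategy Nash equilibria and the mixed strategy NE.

Pure NE: (Cafe, Cafe) and (Club, Club); Mixed NE: p = 0.7273, q = 0.2727

Work:
Check pure NE:
(Cafe, Cafe): (24, 9) - no unilateral deviation beneficial
(Club, Club): (9, 24) - no unilateral deviation beneficial
Mixed NE: P1 plays Cafe with p = 0.7273, P2 plays Cafe with q = 0.2727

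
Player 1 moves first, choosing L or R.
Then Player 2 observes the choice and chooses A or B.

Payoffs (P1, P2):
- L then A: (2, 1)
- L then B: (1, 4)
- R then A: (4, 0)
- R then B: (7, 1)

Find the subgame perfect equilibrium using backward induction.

P1 plays R, P2 plays B after L and B after R; Payoff (7, 1)

Work:
Backward induction:
After L: P2 chooses B → P1 gets 1
After R: P2 chooses B → P1 gets 7
P1 chooses R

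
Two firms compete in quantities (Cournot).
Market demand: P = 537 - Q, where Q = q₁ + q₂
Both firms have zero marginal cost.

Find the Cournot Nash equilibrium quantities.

q₁* = q₂* = 179.0; P* = 179.0

Work:
Profit: π_i = P·q_i = (a - q_i - q_j)·q_i
FOC: ∂π_i/∂q_i = a - 2q_i - q_j = 0
Reaction function: q_i = (537 - q_j)/2
Symmetry: q* = 537/3 = 179.0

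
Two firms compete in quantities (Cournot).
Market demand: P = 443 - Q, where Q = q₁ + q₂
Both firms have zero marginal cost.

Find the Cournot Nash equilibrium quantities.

q₁* = q₂* = 147.67; P* = 147.67

Work:
Profit: π_i = P·q_i = (a - q_i - q_j)·q_i
FOC: ∂π_i/∂q_i = a - 2q_i - q_j = 0
Reaction function: q_i = (443 - q_j)/2
Symmetry: q* = 443/3 = 147.67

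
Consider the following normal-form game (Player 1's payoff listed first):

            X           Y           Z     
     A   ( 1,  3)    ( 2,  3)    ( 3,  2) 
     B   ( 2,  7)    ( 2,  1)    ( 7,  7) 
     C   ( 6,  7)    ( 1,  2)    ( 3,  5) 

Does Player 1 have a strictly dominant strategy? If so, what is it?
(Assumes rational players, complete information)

No strictly dominant strategy exists for Player 1

Work:
A strategy strictly dominates another if it gives a strictly higher payoff against every opponent action. Compare each pair of P1's strategies column-by-column:
  A vs B: [1 vs 2, 2 vs 2, 3 vs 7] → A does not strictly dominate B (column X: 1 ≤ 2)
  A vs C: [1 vs 6, 2 vs 1, 3 vs 3] → A does not strictly dominate C (column X: 1 ≤ 6)
  B vs A: [2 vs 1, 2 vs 2, 7 vs 3] → B does not strictly dominate A (column Y: 2 ≤ 2)
  B vs C: [2 vs 6, 2 vs 1, 7 vs 3] → B does not strictly dominate C (column X: 2 ≤ 6)
  C vs A: [6 vs 1, 1 vs 2, 3 vs 3] → C does not strictly dominate A (column Y: 1 ≤ 2)
  C vs B: [6 vs 2, 1 vs 2, 3 vs 7] → C does not strictly dominate B (column Y: 1 ≤ 2)
No single strategy strictly dominates all others → no strictly dominant strategy.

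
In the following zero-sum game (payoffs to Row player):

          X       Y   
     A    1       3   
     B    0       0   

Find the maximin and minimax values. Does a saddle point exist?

Maximin = 1, Minimax = 1, Saddle: True

Work:
Row minimums: [1, 0] → maximin = 1
Column maximums: [1, 3] → minimax = 1
Saddle point exists! Game value = 1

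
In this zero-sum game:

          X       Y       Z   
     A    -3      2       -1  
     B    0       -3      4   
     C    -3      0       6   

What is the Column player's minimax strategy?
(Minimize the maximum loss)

Column should play X, value = 0

Work:
Column player minimizes Row's maximum payoff:
Column X: max payoff to Row = 0
Column Y: max payoff to Row = 2
Column Z: max payoff to Row = 6
Minimum is 0, achieved by column X.
Minimax strategy: X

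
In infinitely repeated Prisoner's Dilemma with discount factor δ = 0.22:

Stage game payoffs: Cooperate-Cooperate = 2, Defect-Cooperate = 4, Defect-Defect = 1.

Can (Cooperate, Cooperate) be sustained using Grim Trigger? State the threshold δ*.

δ* = 0.6667; since δ = 0.22 < 0.6667, cooperation cannot be sustained

Work:
For Grim Trigger:
Cooperate forever: 2/(1-δ)
Defect then punished: 4 + 1·δ/(1-δ)
Need: 2/(1-δ) ≥ 4 + 1·δ/(1-δ)
Solving: δ ≥ (T-R)/(T-P) = (4-2)/(4-1) = 0.6667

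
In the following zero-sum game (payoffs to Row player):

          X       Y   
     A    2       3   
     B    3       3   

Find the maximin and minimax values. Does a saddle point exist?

Maximin = 3, Minimax = 3, Saddle: True

Work:
Row minimums: [2, 3] → maximin = 3
Column maximums: [3, 3] → minimax = 3
Saddle point exists! Game value = 3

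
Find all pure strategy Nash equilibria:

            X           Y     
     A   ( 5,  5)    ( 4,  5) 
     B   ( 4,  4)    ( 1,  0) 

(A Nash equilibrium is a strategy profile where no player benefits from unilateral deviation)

Nash equilibrium: (A, X), (A, Y)

Work:
Best responses:
  P1 vs X: payoffs [5, 4] → best response A (payoff 5)
  P1 vs Y: payoffs [4, 1] → best response A (payoff 4)
  P2 vs A: payoffs [5, 5] → best response X/Y (payoff 5)
  P2 vs B: payoffs [4, 0] → best response X (payoff 4)
Mutual best responses: (A,X), (A,Y) → Nash equilibria.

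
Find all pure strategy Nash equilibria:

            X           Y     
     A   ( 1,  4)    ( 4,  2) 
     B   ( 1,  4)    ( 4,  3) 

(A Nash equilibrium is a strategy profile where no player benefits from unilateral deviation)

Nash equilibrium: (A, X), (B, X)

Work:
Best responses:
  P1 vs X: payoffs [1, 1] → best response A/B (payoff 1)
  P1 vs Y: payoffs [4, 4] → best response A/B (payoff 4)
  P2 vs A: payoffs [4, 2] → best response X (payoff 4)
  P2 vs B: payoffs [4, 3] → best response X (payoff 4)
Mutual best responses: (A,X), (B,X) → Nash equilibria.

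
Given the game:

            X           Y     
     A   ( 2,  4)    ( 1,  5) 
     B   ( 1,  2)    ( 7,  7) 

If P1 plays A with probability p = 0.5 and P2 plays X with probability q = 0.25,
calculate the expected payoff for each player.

E[P1] = 3.375, E[P2] = 5.25

Work:
E[P1] = p·q·π₁(A,X) + p·(1-q)·π₁(A,Y) + (1-p)·q·π₁(B,X) + (1-p)·(1-q)·π₁(B,Y)
= 0.5·0.25·2 + 0.5·0.75·1 + 0.5·0.25·1 + 0.5·0.75·7
= 3.375

E[P2] = 5.25 (similar calculation)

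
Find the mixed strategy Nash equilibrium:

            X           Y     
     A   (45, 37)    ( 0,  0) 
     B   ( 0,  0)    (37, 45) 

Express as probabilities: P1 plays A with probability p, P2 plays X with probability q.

p = 0.5488, q = 0.4512

Work:
Find probabilities that make opponent indifferent:
P2 chooses q to make P1 indifferent between A and B
P1 chooses p to make P2 indifferent between X and Y
Mixed NE: P1 plays (A: 0.5488, B: 0.4512), P2 plays (X: 0.4512, Y: 0.5488)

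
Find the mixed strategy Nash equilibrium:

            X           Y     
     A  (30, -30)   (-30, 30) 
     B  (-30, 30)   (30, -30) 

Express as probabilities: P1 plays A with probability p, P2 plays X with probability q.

p = 0.5, q = 0.5

Work:
Find probabilities that make opponent indifferent:
P2 chooses q to make P1 indifferent between A and B
P1 chooses p to make P2 indifferent between X and Y
Mixed NE: P1 plays (A: 0.5, B: 0.5), P2 plays (X: 0.5, Y: 0.5)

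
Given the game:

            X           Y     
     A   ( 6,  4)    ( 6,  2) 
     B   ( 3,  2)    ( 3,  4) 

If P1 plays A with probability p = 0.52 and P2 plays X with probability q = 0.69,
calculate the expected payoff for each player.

E[P1] = 4.56, E[P2] = 3.0152

Work:
E[P1] = p·q·π₁(A,X) + p·(1-q)·π₁(A,Y) + (1-p)·q·π₁(B,X) + (1-p)·(1-q)·π₁(B,Y)
= 0.52·0.69·6 + 0.52·0.31·6 + 0.48·0.69·3 + 0.48·0.31·3
= 4.56

E[P2] = 3.0152 (similar calculation)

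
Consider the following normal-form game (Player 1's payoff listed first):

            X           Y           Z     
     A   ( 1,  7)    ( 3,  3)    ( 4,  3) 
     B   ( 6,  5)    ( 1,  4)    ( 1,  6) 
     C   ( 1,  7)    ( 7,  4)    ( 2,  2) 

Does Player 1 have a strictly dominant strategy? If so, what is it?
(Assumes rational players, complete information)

No strictly dominant strategy exists for Player 1

Work:
A strategy strictly dominates another if it gives a strictly higher payoff against every opponent action. Compare each pair of P1's strategies column-by-column:
  A vs B: [1 vs 6, 3 vs 1, 4 vs 1] → A does not strictly dominate B (column X: 1 ≤ 6)
  A vs C: [1 vs 1, 3 vs 7, 4 vs 2] → A does not strictly dominate C (column X: 1 ≤ 1)
  B vs A: [6 vs 1, 1 vs 3, 1 vs 4] → B does not strictly dominate A (column Y: 1 ≤ 3)
  B vs C: [6 vs 1, 1 vs 7, 1 vs 2] → B does not strictly dominate C (column Y: 1 ≤ 7)
  C vs A: [1 vs 1, 7 vs 3, 2 vs 4] → C does not strictly dominate A (column X: 1 ≤ 1)
  C vs B: [1 vs 6, 7 vs 1, 2 vs 1] → C does not strictly dominate B (column X: 1 ≤ 6)
No single strategy strictly dominates all others → no strictly dominant strategy.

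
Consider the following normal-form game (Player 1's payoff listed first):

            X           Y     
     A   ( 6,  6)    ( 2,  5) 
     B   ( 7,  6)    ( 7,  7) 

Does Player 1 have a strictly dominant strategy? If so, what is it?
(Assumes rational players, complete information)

Yes, Player 1's strictly dominant strategy is B

Work:
A strategy strictly dominates another if it gives a strictly higher payoff against every opponent action. Compare each pair of P1's strategies column-by-column:
  A vs B: [6 vs 7, 2 vs 7] → A does not strictly dominate B (column X: 6 ≤ 7)
  B vs A: [7 vs 6, 7 vs 2] → B strictly dominates A
B strictly dominates every other strategy → strictly dominant.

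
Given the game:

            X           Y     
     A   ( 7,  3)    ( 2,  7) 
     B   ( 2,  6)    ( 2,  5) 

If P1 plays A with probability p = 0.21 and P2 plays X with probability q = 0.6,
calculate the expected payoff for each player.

E[P1] = 2.63, E[P2] = 5.39

Work:
E[P1] = p·q·π₁(A,X) + p·(1-q)·π₁(A,Y) + (1-p)·q·π₁(B,X) + (1-p)·(1-q)·π₁(B,Y)
= 0.21·0.6·7 + 0.21·0.4·2 + 0.79·0.6·2 + 0.79·0.4·2
= 2.63

E[P2] = 5.39 (similar calculation)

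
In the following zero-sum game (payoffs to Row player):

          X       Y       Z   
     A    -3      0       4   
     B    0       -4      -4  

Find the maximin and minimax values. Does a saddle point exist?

Maximin = -3, Minimax = 0, Saddle: False

Work:
Row minimums: [-3, -4] → maximin = -3
Column maximums: [0, 0, 4] → minimax = 0
No saddle point (maximin ≠ minimax). Mixed strategy needed.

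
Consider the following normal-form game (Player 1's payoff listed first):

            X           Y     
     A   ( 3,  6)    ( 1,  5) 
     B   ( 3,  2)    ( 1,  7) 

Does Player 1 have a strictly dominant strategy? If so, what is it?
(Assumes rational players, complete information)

No strictly dominant strategy exists for Player 1

Work:
A strategy strictly dominates another if it gives a strictly higher payoff against every opponent action. Compare each pair of P1's strategies column-by-column:
  A vs B: [3 vs 3, 1 vs 1] → A does not strictly dominate B (column X: 3 ≤ 3)
  B vs A: [3 vs 3, 1 vs 1] → B does not strictly dominate A (column X: 3 ≤ 3)
No single strategy strictly dominates all others → no strictly dominant strategy.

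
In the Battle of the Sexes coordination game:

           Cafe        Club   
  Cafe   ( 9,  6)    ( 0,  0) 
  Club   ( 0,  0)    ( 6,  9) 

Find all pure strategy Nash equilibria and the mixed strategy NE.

Pure NE: (Cafe, Cafe) and (Club, Club); Mixed NE: p = 0.6, q = 0.4

Work:
Check pure NE:
(Cafe, Cafe): (9, 6) - no unilateral deviation beneficial
(Club, Club): (6, 9) - no unilateral deviation beneficial
Mixed NE: P1 plays Cafe with p = 0.6, P2 plays Cafe with q = 0.4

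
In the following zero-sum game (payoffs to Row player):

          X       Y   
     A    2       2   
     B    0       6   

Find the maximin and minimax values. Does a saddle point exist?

Maximin = 2, Minimax = 2, Saddle: True

Work:
Row minimums: [2, 0] → maximin = 2
Column maximums: [2, 6] → minimax = 2
Saddle point exists! Game value = 2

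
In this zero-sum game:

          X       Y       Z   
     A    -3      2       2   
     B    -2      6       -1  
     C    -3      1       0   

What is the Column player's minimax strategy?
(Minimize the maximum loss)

Column should play X, value = -2

Work:
Column player minimizes Row's maximum payoff:
Column X: max payoff to Row = -2
Column Y: max payoff to Row = 6
Column Z: max payoff to Row = 2
Minimum is -2, achieved by column X.
Minimax strategy: X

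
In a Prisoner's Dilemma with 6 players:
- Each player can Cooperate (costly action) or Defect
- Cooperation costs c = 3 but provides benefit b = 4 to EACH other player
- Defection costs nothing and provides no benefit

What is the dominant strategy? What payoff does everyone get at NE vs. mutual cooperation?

Dominant: Defect; NE payoff = 0; Coop payoff = 17

Work:
Defect dominates (saves cost c = 3, benefit to others is external)
NE: All defect → everyone gets 0
If all cooperate: each receives (5)×4 - 3 = 17
Social dilemma: 17 > 0 but NE gives 0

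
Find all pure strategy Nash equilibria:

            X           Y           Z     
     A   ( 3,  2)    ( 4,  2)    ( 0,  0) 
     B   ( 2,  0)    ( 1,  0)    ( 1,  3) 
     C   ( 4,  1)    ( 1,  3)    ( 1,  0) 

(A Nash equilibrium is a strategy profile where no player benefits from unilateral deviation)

Nash equilibrium: (A, Y), (B, Z)

Work:
Best responses:
  P1 vs X: payoffs [3, 2, 4] → best response C (payoff 4)
  P1 vs Y: payoffs [4, 1, 1] → best response A (payoff 4)
  P1 vs Z: payoffs [0, 1, 1] → best response B/C (payoff 1)
  P2 vs A: payoffs [2, 2, 0] → best response X/Y (payoff 2)
  P2 vs B: payoffs [0, 0, 3] → best response Z (payoff 3)
  P2 vs C: payoffs [1, 3, 0] → best response Y (payoff 3)
Mutual best responses: (A,Y), (B,Z) → Nash equilibria.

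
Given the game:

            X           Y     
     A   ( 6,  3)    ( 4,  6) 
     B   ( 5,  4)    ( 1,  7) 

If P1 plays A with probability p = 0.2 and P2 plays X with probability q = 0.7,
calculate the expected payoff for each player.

E[P1] = 4.12, E[P2] = 4.7

Work:
E[P1] = p·q·π₁(A,X) + p·(1-q)·π₁(A,Y) + (1-p)·q·π₁(B,X) + (1-p)·(1-q)·π₁(B,Y)
= 0.2·0.7·6 + 0.2·0.3·4 + 0.8·0.7·5 + 0.8·0.3·1
= 4.12

E[P2] = 4.7 (similar calculation)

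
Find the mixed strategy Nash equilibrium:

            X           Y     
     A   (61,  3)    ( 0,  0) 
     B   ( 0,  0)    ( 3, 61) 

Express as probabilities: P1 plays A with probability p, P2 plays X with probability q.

p = 0.9531, q = 0.0469

Work:
Find probabilities that make opponent indifferent:
P2 chooses q to make P1 indifferent between A and B
P1 chooses p to make P2 indifferent between X and Y
Mixed NE: P1 plays (A: 0.9531, B: 0.0469), P2 plays (X: 0.0469, Y: 0.9531)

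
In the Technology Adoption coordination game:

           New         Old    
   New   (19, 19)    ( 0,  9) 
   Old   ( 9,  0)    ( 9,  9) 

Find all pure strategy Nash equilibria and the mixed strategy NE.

Pure NE: (New, New) and (Old, Old); Mixed NE: p = 0.4737, q = 0.4737

Work:
Check pure NE:
(New, New): (19, 19) - no unilateral deviation beneficial
(Old, Old): (9, 9) - no unilateral deviation beneficial
Mixed NE: P1 plays New with p = 0.4737, P2 plays New with q = 0.4737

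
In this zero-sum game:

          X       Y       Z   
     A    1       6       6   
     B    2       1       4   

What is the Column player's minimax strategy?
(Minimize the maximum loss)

Column should play X, value = 2

Work:
Column player minimizes Row's maximum payoff:
Column X: max payoff to Row = 2
Column Y: max payoff to Row = 6
Column Z: max payoff to Row = 6
Minimum is 2, achieved by column X.
Minimax strategy: X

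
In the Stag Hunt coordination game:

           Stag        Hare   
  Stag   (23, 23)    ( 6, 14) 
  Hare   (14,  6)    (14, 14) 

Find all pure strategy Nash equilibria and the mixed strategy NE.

Pure NE: (Stag, Stag) and (Hare, Hare); Mixed NE: p = 0.4706, q = 0.4706

Work:
Check pure NE:
(Stag, Stag): (23, 23) - no unilateral deviation beneficial
(Hare, Hare): (14, 14) - no unilateral deviation beneficial
Mixed NE: P1 plays Stag with p = 0.4706, P2 plays Stag with q = 0.4706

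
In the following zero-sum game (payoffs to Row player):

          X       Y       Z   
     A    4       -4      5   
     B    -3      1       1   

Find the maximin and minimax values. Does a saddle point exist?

Maximin = -3, Minimax = 1, Saddle: False

Work:
Row minimums: [-4, -3] → maximin = -3
Column maximums: [4, 1, 5] → minimax = 1
No saddle point (maximin ≠ minimax). Mixed strategy needed.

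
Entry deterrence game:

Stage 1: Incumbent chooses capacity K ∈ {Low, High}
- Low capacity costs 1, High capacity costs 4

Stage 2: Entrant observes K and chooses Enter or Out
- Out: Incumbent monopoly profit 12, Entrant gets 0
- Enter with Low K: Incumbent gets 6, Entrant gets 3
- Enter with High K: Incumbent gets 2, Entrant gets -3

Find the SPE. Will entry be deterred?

SPE: (High, Enter|Low, Out|High); Entry deterred. Incumbent net profit = 8

Work:
After Low K: Entrant enters (3 > 0)
After High K: Entrant stays out (-3 < 0)
Incumbent: Low → 6−1=5, High → 12−4=8
Incumbent chooses High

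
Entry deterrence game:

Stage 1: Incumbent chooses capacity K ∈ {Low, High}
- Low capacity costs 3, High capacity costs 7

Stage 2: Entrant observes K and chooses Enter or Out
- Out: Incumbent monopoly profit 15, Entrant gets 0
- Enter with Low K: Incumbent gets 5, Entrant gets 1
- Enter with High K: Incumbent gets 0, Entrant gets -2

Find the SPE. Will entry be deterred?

SPE: (High, Enter|Low, Out|High); Entry deterred. Incumbent net profit = 8

Work:
After Low K: Entrant enters (1 > 0)
After High K: Entrant stays out (-2 < 0)
Incumbent: Low → 5−3=2, High → 15−7=8
Incumbent chooses High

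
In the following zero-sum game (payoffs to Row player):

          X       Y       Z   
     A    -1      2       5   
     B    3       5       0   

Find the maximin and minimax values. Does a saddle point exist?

Maximin = 0, Minimax = 3, Saddle: False

Work:
Row minimums: [-1, 0] → maximin = 0
Column maximums: [3, 5, 5] → minimax = 3
No saddle point (maximin ≠ minimax). Mixed strategy needed.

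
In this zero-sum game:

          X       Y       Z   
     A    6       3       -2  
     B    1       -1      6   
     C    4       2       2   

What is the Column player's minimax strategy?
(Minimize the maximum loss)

Column should play Y, value = 3

Work:
Column player minimizes Row's maximum payoff:
Column X: max payoff to Row = 6
Column Y: max payoff to Row = 3
Column Z: max payoff to Row = 6
Minimum is 3, achieved by column Y.
Minimax strategy: Y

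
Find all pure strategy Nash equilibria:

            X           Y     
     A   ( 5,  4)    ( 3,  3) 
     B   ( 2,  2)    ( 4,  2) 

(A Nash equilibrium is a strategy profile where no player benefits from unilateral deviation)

Nash equilibrium: (A, X), (B, Y)

Work:
Best responses:
  P1 vs X: payoffs [5, 2] → best response A (payoff 5)
  P1 vs Y: payoffs [3, 4] → best response B (payoff 4)
  P2 vs A: payoffs [4, 3] → best response X (payoff 4)
  P2 vs B: payoffs [2, 2] → best response X/Y (payoff 2)
Mutual best responses: (A,X), (B,Y) → Nash equilibria.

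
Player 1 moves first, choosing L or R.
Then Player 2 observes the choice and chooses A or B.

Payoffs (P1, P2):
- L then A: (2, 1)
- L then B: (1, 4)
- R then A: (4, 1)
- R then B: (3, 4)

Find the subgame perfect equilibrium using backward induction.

P1 plays R, P2 plays B after L and B after R; Payoff (3, 4)

Work:
Backward induction:
After L: P2 chooses B → P1 gets 1
After R: P2 chooses B → P1 gets 3
P1 chooses R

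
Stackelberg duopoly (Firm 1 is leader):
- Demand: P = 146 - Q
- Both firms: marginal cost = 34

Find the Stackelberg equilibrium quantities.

q₁* (leader) = 56.0, q₂* (follower) = 28.0

Work:
Follower's reaction: q₂ = (a - c - q₁)/2
Leader substitutes: π₁ = q₁·(a - q₁ - (a-c-q₁)/2 - c)
FOC: q₁* = (146 - 34)/2 = 56.00
Then: q₂* = (146 - 34 - 56.0)/2 = 28.00
Leader has first-mover advantage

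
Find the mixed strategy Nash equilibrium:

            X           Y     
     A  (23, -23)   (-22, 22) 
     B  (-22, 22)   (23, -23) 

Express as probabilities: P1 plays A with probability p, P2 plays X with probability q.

p = 0.5, q = 0.5

Work:
Find probabilities that make opponent indifferent:
P2 chooses q to make P1 indifferent between A and B
P1 chooses p to make P2 indifferent between X and Y
Mixed NE: P1 plays (A: 0.5, B: 0.5), P2 plays (X: 0.5, Y: 0.5)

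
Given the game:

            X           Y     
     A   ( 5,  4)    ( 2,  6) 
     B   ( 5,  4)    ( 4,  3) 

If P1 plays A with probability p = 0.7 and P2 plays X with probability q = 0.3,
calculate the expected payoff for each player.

E[P1] = 3.32, E[P2] = 4.77

Work:
E[P1] = p·q·π₁(A,X) + p·(1-q)·π₁(A,Y) + (1-p)·q·π₁(B,X) + (1-p)·(1-q)·π₁(B,Y)
= 0.7·0.3·5 + 0.7·0.7·2 + 0.3·0.3·5 + 0.3·0.7·4
= 3.32

E[P2] = 4.77 (similar calculation)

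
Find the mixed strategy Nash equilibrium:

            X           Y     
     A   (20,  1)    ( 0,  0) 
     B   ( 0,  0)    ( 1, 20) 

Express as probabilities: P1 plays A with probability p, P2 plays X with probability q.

p = 0.9524, q = 0.0476

Work:
Find probabilities that make opponent indifferent:
P2 chooses q to make P1 indifferent between A and B
P1 chooses p to make P2 indifferent between X and Y
Mixed NE: P1 plays (A: 0.9524, B: 0.0476), P2 plays (X: 0.0476, Y: 0.9524)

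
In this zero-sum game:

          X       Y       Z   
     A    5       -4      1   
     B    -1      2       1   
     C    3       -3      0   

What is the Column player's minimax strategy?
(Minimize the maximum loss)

Column should play Z, value = 1

Work:
Column player minimizes Row's maximum payoff:
Column X: max payoff to Row = 5
Column Y: max payoff to Row = 2
Column Z: max payoff to Row = 1
Minimum is 1, achieved by column Z.
Minimax strategy: Z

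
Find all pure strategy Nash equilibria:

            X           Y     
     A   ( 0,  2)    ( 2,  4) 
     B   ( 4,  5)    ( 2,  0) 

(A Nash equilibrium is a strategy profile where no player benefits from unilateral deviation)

Nash equilibrium: (A, Y), (B, X)

Work:
Best responses:
  P1 vs X: payoffs [0, 4] → best response B (payoff 4)
  P1 vs Y: payoffs [2, 2] → best response A/B (payoff 2)
  P2 vs A: payoffs [2, 4] → best response Y (payoff 4)
  P2 vs B: payoffs [5, 0] → best response X (payoff 5)
Mutual best responses: (A,Y), (B,X) → Nash equilibria.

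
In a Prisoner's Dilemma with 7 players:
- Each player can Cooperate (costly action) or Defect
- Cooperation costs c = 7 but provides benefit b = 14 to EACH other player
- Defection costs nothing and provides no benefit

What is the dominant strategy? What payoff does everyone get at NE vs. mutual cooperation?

Dominant: Defect; NE payoff = 0; Coop payoff = 77

Work:
Defect dominates (saves cost c = 7, benefit to others is external)
NE: All defect → everyone gets 0
If all cooperate: each receives (6)×14 - 7 = 77
Social dilemma: 77 > 0 but NE gives 0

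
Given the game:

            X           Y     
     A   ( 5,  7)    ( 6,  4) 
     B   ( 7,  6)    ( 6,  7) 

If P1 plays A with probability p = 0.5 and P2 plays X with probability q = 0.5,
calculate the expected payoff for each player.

E[P1] = 6.0, E[P2] = 6.0

Work:
E[P1] = p·q·π₁(A,X) + p·(1-q)·π₁(A,Y) + (1-p)·q·π₁(B,X) + (1-p)·(1-q)·π₁(B,Y)
= 0.5·0.5·5 + 0.5·0.5·6 + 0.5·0.5·7 + 0.5·0.5·6
= 6.0

E[P2] = 6.0 (similar calculation)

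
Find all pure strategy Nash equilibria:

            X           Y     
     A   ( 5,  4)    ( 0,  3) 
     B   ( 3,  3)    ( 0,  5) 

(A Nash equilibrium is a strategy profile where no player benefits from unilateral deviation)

Nash equilibrium: (A, X), (B, Y)

Work:
Best responses:
  P1 vs X: payoffs [5, 3] → best response A (payoff 5)
  P1 vs Y: payoffs [0, 0] → best response A/B (payoff 0)
  P2 vs A: payoffs [4, 3] → best response X (payoff 4)
  P2 vs B: payoffs [3, 5] → best response Y (payoff 5)
Mutual best responses: (A,X), (B,Y) → Nash equilibria.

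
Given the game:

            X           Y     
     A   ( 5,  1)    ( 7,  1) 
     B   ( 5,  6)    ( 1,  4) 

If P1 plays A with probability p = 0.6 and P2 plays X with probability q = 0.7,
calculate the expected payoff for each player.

E[P1] = 4.88, E[P2] = 2.76

Work:
E[P1] = p·q·π₁(A,X) + p·(1-q)·π₁(A,Y) + (1-p)·q·π₁(B,X) + (1-p)·(1-q)·π₁(B,Y)
= 0.6·0.7·5 + 0.6·0.3·7 + 0.4·0.7·5 + 0.4·0.3·1
= 4.88

E[P2] = 2.76 (similar calculation)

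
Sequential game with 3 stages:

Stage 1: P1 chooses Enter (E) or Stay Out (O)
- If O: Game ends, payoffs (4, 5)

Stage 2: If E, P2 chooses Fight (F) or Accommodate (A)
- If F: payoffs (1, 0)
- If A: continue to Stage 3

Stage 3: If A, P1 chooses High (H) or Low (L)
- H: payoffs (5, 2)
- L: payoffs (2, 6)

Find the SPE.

SPE: (E, A, H); Outcome (5, 2)

Work:
Stage 3: P1 chooses H (5 vs 2)
Stage 2: P2: F->0, A->2 (anticipating H). Choose A
Stage 1: P1: O->4, E->5 (anticipating A, H). Choose E
SPE path: E -> A -> H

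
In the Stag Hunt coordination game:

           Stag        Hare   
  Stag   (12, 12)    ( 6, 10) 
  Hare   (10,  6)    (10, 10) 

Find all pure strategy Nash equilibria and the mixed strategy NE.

Pure NE: (Stag, Stag) and (Hare, Hare); Mixed NE: p = 0.6667, q = 0.6667

Work:
Check pure NE:
(Stag, Stag): (12, 12) - no unilateral deviation beneficial
(Hare, Hare): (10, 10) - no unilateral deviation beneficial
Mixed NE: P1 plays Stag with p = 0.6667, P2 plays Stag with q = 0.6667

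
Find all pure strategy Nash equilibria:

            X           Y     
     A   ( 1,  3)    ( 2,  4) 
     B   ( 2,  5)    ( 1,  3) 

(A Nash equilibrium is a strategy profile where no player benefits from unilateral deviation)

Nash equilibrium: (A, Y), (B, X)

Work:
Best responses:
  P1 vs X: payoffs [1, 2] → best response B (payoff 2)
  P1 vs Y: payoffs [2, 1] → best response A (payoff 2)
  P2 vs A: payoffs [3, 4] → best response Y (payoff 4)
  P2 vs B: payoffs [5, 3] → best response X (payoff 5)
Mutual best responses: (A,Y), (B,X) → Nash equilibria.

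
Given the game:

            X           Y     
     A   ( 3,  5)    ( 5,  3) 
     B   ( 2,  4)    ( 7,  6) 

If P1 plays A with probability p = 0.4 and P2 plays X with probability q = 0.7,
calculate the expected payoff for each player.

E[P1] = 3.54, E[P2] = 4.52

Work:
E[P1] = p·q·π₁(A,X) + p·(1-q)·π₁(A,Y) + (1-p)·q·π₁(B,X) + (1-p)·(1-q)·π₁(B,Y)
= 0.4·0.7·3 + 0.4·0.3·5 + 0.6·0.7·2 + 0.6·0.3·7
= 3.54

E[P2] = 4.52 (similar calculation)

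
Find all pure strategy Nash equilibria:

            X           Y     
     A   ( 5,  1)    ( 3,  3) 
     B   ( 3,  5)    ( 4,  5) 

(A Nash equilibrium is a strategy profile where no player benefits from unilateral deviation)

Nash equilibrium: (B, Y)

Work:
Best responses:
  P1 vs X: payoffs [5, 3] → best response A (payoff 5)
  P1 vs Y: payoffs [3, 4] → best response B (payoff 4)
  P2 vs A: payoffs [1, 3] → best response Y (payoff 3)
  P2 vs B: payoffs [5, 5] → best response X/Y (payoff 5)
Mutual best responses: (B,Y) → Nash equilibria.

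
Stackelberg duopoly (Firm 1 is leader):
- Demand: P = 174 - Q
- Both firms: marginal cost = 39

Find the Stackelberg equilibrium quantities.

q₁* (leader) = 67.5, q₂* (follower) = 33.75

Work:
Follower's reaction: q₂ = (a - c - q₁)/2
Leader substitutes: π₁ = q₁·(a - q₁ - (a-c-q₁)/2 - c)
FOC: q₁* = (174 - 39)/2 = 67.50
Then: q₂* = (174 - 39 - 67.5)/2 = 33.75
Leader has first-mover advantage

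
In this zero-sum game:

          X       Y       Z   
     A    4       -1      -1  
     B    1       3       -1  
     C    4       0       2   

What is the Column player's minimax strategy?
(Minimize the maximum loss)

Column should play Z, value = 2

Work:
Column player minimizes Row's maximum payoff:
Column X: max payoff to Row = 4
Column Y: max payoff to Row = 3
Column Z: max payoff to Row = 2
Minimum is 2, achieved by column Z.
Minimax strategy: Z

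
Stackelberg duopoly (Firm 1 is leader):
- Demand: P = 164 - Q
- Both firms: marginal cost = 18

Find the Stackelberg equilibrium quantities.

q₁* (leader) = 73.0, q₂* (follower) = 36.5

Work:
Follower's reaction: q₂ = (a - c - q₁)/2
Leader substitutes: π₁ = q₁·(a - q₁ - (a-c-q₁)/2 - c)
FOC: q₁* = (164 - 18)/2 = 73.00
Then: q₂* = (164 - 18 - 73.0)/2 = 36.50
Leader has first-mover advantage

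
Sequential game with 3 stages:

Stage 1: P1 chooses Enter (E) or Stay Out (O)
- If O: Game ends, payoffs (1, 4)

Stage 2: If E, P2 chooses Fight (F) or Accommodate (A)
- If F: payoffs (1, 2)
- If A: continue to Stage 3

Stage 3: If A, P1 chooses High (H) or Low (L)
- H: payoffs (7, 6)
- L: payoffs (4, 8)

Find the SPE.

SPE: (E, A, H); Outcome (7, 6)

Work:
Stage 3: P1 chooses H (7 vs 4)
Stage 2: P2: F->2, A->6 (anticipating H). Choose A
Stage 1: P1: O->1, E->7 (anticipating A, H). Choose E
SPE path: E -> A -> H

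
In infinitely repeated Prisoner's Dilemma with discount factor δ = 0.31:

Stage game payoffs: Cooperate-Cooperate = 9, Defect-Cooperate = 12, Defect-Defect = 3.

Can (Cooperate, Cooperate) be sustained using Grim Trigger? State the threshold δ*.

δ* = 0.3333; since δ = 0.31 < 0.3333, cooperation cannot be sustained

Work:
For Grim Trigger:
Cooperate forever: 9/(1-δ)
Defect then punished: 12 + 3·δ/(1-δ)
Need: 9/(1-δ) ≥ 12 + 3·δ/(1-δ)
Solving: δ ≥ (T-R)/(T-P) = (12-9)/(12-3) = 0.3333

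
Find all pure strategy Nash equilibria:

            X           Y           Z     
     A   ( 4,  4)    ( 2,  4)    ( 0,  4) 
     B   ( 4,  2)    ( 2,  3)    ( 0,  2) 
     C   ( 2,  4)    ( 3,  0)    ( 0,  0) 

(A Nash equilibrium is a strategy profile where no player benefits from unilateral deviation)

Nash equilibrium: (A, X), (A, Z)

Work:
Best responses:
  P1 vs X: payoffs [4, 4, 2] → best response A/B (payoff 4)
  P1 vs Y: payoffs [2, 2, 3] → best response C (payoff 3)
  P1 vs Z: payoffs [0, 0, 0] → best response A/B/C (payoff 0)
  P2 vs A: payoffs [4, 4, 4] → best response X/Y/Z (payoff 4)
  P2 vs B: payoffs [2, 3, 2] → best response Y (payoff 3)
  P2 vs C: payoffs [4, 0, 0] → best response X (payoff 4)
Mutual best responses: (A,X), (A,Z) → Nash equilibria.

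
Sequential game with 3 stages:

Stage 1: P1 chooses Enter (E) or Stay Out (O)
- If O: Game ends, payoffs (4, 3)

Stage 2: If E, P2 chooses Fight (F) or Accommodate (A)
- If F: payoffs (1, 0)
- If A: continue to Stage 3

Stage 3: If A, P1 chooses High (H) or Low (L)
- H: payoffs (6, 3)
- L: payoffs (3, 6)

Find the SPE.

SPE: (E, A, H); Outcome (6, 3)

Work:
Stage 3: P1 chooses H (6 vs 3)
Stage 2: P2: F->0, A->3 (anticipating H). Choose A
Stage 1: P1: O->4, E->6 (anticipating A, H). Choose E
SPE path: E -> A -> H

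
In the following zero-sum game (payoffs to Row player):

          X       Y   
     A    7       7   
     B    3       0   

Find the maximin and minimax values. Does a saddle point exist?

Maximin = 7, Minimax = 7, Saddle: True

Work:
Row minimums: [7, 0] → maximin = 7
Column maximums: [7, 7] → minimax = 7
Saddle point exists! Game value = 7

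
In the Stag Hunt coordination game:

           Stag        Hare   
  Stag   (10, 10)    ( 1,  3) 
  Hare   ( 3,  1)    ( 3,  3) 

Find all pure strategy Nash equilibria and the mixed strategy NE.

Pure NE: (Stag, Stag) and (Hare, Hare); Mixed NE: p = 0.2222, q = 0.2222

Work:
Check pure NE:
(Stag, Stag): (10, 10) - no unilateral deviation beneficial
(Hare, Hare): (3, 3) - no unilateral deviation beneficial
Mixed NE: P1 plays Stag with p = 0.2222, P2 plays Stag with q = 0.2222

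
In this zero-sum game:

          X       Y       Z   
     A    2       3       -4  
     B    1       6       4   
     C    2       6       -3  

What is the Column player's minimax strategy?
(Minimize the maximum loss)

Column should play X, value = 2

Work:
Column player minimizes Row's maximum payoff:
Column X: max payoff to Row = 2
Column Y: max payoff to Row = 6
Column Z: max payoff to Row = 4
Minimum is 2, achieved by column X.
Minimax strategy: X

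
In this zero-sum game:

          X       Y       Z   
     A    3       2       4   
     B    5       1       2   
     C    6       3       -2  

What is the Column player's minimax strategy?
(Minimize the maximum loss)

Column should play Y, value = 3

Work:
Column player minimizes Row's maximum payoff:
Column X: max payoff to Row = 6
Column Y: max payoff to Row = 3
Column Z: max payoff to Row = 4
Minimum is 3, achieved by column Y.
Minimax strategy: Y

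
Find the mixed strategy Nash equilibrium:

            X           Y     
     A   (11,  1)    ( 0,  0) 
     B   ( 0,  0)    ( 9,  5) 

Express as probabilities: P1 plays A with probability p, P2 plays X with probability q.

p = 0.8333, q = 0.45

Work:
Find probabilities that make opponent indifferent:
P2 chooses q to make P1 indifferent between A and B
P1 chooses p to make P2 indifferent between X and Y
Mixed NE: P1 plays (A: 0.8333, B: 0.1667), P2 plays (X: 0.45, Y: 0.55)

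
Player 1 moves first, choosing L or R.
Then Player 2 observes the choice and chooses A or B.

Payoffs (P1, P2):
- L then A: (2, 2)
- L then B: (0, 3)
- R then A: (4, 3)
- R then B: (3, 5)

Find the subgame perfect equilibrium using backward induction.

P1 plays R, P2 plays B after L and B after R; Payoff (3, 5)

Work:
Backward induction:
After L: P2 chooses B → P1 gets 0
After R: P2 chooses B → P1 gets 3
P1 chooses R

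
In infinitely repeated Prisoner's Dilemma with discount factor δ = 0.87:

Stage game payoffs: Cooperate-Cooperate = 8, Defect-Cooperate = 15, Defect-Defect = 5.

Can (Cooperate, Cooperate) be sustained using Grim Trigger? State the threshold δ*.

δ* = 0.7; since δ = 0.87 ≥ 0.7, cooperation can be sustained

Work:
For Grim Trigger:
Cooperate forever: 8/(1-δ)
Defect then punished: 15 + 5·δ/(1-δ)
Need: 8/(1-δ) ≥ 15 + 5·δ/(1-δ)
Solving: δ ≥ (T-R)/(T-P) = (15-8)/(15-5) = 0.7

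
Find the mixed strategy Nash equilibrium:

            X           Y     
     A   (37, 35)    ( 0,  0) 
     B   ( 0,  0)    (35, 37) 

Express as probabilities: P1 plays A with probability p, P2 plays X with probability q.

p = 0.5139, q = 0.4861

Work:
Find probabilities that make opponent indifferent:
P2 chooses q to make P1 indifferent between A and B
P1 chooses p to make P2 indifferent between X and Y
Mixed NE: P1 plays (A: 0.5139, B: 0.4861), P2 plays (X: 0.4861, Y: 0.5139)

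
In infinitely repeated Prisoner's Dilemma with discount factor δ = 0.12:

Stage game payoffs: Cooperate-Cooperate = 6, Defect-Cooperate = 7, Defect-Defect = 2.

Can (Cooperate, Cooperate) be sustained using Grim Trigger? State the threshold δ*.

δ* = 0.2; since δ = 0.12 < 0.2, cooperation cannot be sustained

Work:
For Grim Trigger:
Cooperate forever: 6/(1-δ)
Defect then punished: 7 + 2·δ/(1-δ)
Need: 6/(1-δ) ≥ 7 + 2·δ/(1-δ)
Solving: δ ≥ (T-R)/(T-P) = (7-6)/(7-2) = 0.2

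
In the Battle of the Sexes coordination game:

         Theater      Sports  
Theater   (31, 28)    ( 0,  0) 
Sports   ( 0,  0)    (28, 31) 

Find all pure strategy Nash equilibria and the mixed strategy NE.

Pure NE: (Theater, Theater) and (Sports, Sports); Mixed NE: p = 0.5254, q = 0.4746

Work:
Check pure NE:
(Theater, Theater): (31, 28) - no unilateral deviation beneficial
(Sports, Sports): (28, 31) - no unilateral deviation beneficial
Mixed NE: P1 plays Theater with p = 0.5254, P2 plays Theater with q = 0.4746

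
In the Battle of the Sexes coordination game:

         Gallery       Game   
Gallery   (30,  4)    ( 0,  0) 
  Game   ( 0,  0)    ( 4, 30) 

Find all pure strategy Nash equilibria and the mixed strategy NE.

Pure NE: (Gallery, Gallery) and (Game, Game); Mixed NE: p = 0.8824, q = 0.1176

Work:
Check pure NE:
(Gallery, Gallery): (30, 4) - no unilateral deviation beneficial
(Game, Game): (4, 30) - no unilateral deviation beneficial
Mixed NE: P1 plays Gallery with p = 0.8824, P2 plays Gallery with q = 0.1176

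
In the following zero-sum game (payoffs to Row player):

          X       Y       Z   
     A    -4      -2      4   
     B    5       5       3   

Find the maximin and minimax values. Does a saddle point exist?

Maximin = 3, Minimax = 4, Saddle: False

Work:
Row minimums: [-4, 3] → maximin = 3
Column maximums: [5, 5, 4] → minimax = 4
No saddle point (maximin ≠ minimax). Mixed strategy needed.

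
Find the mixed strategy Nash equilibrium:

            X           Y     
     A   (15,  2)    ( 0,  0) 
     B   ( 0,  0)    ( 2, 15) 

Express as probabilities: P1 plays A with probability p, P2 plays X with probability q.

p = 0.8824, q = 0.1176

Work:
Find probabilities that make opponent indifferent:
P2 chooses q to make P1 indifferent between A and B
P1 chooses p to make P2 indifferent between X and Y
Mixed NE: P1 plays (A: 0.8824, B: 0.1176), P2 plays (X: 0.1176, Y: 0.8824)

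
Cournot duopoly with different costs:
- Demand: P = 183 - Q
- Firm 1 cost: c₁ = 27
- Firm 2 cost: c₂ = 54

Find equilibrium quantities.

q₁* = 61.0, q₂* = 34.0

Work:
Reaction: q₁ = (183 - 27 - q₂)/2
Reaction: q₂ = (183 - 54 - q₁)/2
Solve simultaneously:
q₁* = (183 - 2×27 + 54)/3 = 61.0
q₂* = (183 - 2×54 + 27)/3 = 34.0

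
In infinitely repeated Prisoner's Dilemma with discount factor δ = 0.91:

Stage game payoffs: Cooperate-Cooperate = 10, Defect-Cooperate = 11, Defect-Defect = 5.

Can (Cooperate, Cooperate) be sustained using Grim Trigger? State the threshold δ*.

δ* = 0.1667; since δ = 0.91 ≥ 0.1667, cooperation can be sustained

Work:
For Grim Trigger:
Cooperate forever: 10/(1-δ)
Defect then punished: 11 + 5·δ/(1-δ)
Need: 10/(1-δ) ≥ 11 + 5·δ/(1-δ)
Solving: δ ≥ (T-R)/(T-P) = (11-10)/(11-5) = 0.1667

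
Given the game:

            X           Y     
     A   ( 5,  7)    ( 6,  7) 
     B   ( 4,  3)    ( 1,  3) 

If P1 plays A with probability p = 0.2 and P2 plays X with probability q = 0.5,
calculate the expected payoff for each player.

E[P1] = 3.1, E[P2] = 3.8

Work:
E[P1] = p·q·π₁(A,X) + p·(1-q)·π₁(A,Y) + (1-p)·q·π₁(B,X) + (1-p)·(1-q)·π₁(B,Y)
= 0.2·0.5·5 + 0.2·0.5·6 + 0.8·0.5·4 + 0.8·0.5·1
= 3.1

E[P2] = 3.8 (similar calculation)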